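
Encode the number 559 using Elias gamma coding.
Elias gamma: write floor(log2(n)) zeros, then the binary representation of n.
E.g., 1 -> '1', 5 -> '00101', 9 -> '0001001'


num_bits = floor(log2(559)) + 1 = 10
leading_zeros = num_bits - 1 = 9
binary(559) = 1000101111

Elias gamma(559) = '000000000' + '1000101111' = 0000000001000101111 (19 bits)


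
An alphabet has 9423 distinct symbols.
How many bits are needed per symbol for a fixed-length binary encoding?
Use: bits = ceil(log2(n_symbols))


log2(9423) = 13.202
Bracket: 2^13 = 8192 < 9423 <= 2^14 = 16384
So ceil(log2(9423)) = 14

bits = ceil(log2(9423)) = ceil(13.202) = 14 bits


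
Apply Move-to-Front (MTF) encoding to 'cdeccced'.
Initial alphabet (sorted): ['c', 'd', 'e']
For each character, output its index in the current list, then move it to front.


MTF encoding:
'c': index 0 in ['c', 'd', 'e'] -> ['c', 'd', 'e']
'd': index 1 in ['c', 'd', 'e'] -> ['d', 'c', 'e']
'e': index 2 in ['d', 'c', 'e'] -> ['e', 'd', 'c']
'c': index 2 in ['e', 'd', 'c'] -> ['c', 'e', 'd']
'c': index 0 in ['c', 'e', 'd'] -> ['c', 'e', 'd']
'c': index 0 in ['c', 'e', 'd'] -> ['c', 'e', 'd']
'e': index 1 in ['c', 'e', 'd'] -> ['e', 'c', 'd']
'd': index 2 in ['e', 'c', 'd'] -> ['d', 'e', 'c']


Output: [0, 1, 2, 2, 0, 0, 1, 2]


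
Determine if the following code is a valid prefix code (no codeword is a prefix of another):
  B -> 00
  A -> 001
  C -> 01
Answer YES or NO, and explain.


Checking each pair (does one codeword prefix another?):
  B='00' vs A='001': prefix -- VIOLATION

NO -- this is NOT a valid prefix code. B (00) is a prefix of A (001).


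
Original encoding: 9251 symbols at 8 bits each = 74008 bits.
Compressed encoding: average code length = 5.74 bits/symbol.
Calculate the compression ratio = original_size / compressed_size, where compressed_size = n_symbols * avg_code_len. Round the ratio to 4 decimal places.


original_size = n_symbols * orig_bits = 9251 * 8 = 74008 bits
compressed_size = n_symbols * avg_code_len = 9251 * 5.74 = 53100.74 bits
ratio = original_size / compressed_size = 74008 / 53100.74 = 1.3937

Compression ratio = 1.3937


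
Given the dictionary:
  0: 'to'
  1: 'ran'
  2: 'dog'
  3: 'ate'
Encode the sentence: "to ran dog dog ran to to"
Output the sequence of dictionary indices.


Look up each word in the dictionary:
  'to' -> 0
  'ran' -> 1
  'dog' -> 2
  'dog' -> 2
  'ran' -> 1
  'to' -> 0
  'to' -> 0

Encoded: [0, 1, 2, 2, 1, 0, 0]


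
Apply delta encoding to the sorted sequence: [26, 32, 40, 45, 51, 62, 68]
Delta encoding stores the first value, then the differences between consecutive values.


First value: 26
Deltas:
  32 - 26 = 6
  40 - 32 = 8
  45 - 40 = 5
  51 - 45 = 6
  62 - 51 = 11
  68 - 62 = 6


Delta encoded: [26, 6, 8, 5, 6, 11, 6]


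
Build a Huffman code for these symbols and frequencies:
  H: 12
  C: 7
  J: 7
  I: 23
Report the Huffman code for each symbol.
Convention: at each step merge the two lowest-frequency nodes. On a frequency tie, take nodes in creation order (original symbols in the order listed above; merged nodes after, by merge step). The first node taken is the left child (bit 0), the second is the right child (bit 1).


Huffman tree construction:
Step 1: Merge C(7) + J(7) = 14
Step 2: Merge H(12) + (C+J)(14) = 26
Step 3: Merge I(23) + (H+(C+J))(26) = 49
Read each symbol's code off the tree from the root (left child = 0, right child = 1).

Codes:
  H: 10 (length 2)
  C: 110 (length 3)
  J: 111 (length 3)
  I: 0 (length 1)
Average code length: 89/49 = 1.8163 bits/symbol


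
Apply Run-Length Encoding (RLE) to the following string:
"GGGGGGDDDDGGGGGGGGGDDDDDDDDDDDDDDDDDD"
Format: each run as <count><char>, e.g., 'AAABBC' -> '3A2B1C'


Scanning runs left to right:
  i=0: run of 'G' x 6 -> '6G'
  i=6: run of 'D' x 4 -> '4D'
  i=10: run of 'G' x 9 -> '9G'
  i=19: run of 'D' x 18 -> '18D'

RLE = 6G4D9G18D


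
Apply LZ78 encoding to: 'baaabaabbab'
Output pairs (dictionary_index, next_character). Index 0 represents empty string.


LZ78 encoding steps:
Dictionary: {0: ''}
Step 1: w='' (idx 0), next='b' -> output (0, 'b'), add 'b' as idx 1
Step 2: w='' (idx 0), next='a' -> output (0, 'a'), add 'a' as idx 2
Step 3: w='a' (idx 2), next='a' -> output (2, 'a'), add 'aa' as idx 3
Step 4: w='b' (idx 1), next='a' -> output (1, 'a'), add 'ba' as idx 4
Step 5: w='a' (idx 2), next='b' -> output (2, 'b'), add 'ab' as idx 5
Step 6: w='ba' (idx 4), next='b' -> output (4, 'b'), add 'bab' as idx 6


Encoded: [(0, 'b'), (0, 'a'), (2, 'a'), (1, 'a'), (2, 'b'), (4, 'b')]


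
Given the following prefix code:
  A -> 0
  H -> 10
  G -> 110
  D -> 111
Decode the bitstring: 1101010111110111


Decoding step by step:
Bits 110 -> G
Bits 10 -> H
Bits 10 -> H
Bits 111 -> D
Bits 110 -> G
Bits 111 -> D


Decoded message: GHHDGD


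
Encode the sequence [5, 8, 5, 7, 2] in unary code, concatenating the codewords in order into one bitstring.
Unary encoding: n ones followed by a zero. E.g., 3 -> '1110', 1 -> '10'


Encode each number as n ones followed by a terminating 0:
  5 -> 111110 (6 bits)
  8 -> 111111110 (9 bits)
  5 -> 111110 (6 bits)
  7 -> 11111110 (8 bits)
  2 -> 110 (3 bits)
Total length = 6 + 9 + 6 + 8 + 3 = 32 bits.

Unary([5, 8, 5, 7, 2]) = 11111011111111011111011111110110 (32 bits)


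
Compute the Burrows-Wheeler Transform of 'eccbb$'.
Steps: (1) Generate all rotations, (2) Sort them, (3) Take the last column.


Rotations (sorted):
  0: $eccbb -> last char: b
  1: b$eccb -> last char: b
  2: bb$ecc -> last char: c
  3: cbb$ec -> last char: c
  4: ccbb$e -> last char: e
  5: eccbb$ -> last char: $


BWT = bbcce$


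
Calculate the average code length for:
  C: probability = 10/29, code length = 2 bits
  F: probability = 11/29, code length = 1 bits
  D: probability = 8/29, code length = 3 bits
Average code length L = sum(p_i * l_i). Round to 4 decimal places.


Weighted contributions p_i * l_i:
  C: (10/29) * 2 = 20/29
  F: (11/29) * 1 = 11/29
  D: (8/29) * 3 = 24/29
Sum = (20 + 11 + 24)/29 = 55/29

L = 55/29 = 1.8966 bits/symbol


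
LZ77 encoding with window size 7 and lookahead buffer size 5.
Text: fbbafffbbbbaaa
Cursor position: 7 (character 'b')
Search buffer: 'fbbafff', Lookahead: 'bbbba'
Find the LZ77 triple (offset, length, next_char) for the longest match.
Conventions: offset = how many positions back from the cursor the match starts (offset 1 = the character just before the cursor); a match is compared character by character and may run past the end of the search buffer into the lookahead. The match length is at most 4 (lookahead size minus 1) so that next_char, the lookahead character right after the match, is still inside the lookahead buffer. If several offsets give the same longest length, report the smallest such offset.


Try each offset into the search buffer:
  offset=1 (pos 6, char 'f'): match length 0
  offset=2 (pos 5, char 'f'): match length 0
  offset=3 (pos 4, char 'f'): match length 0
  offset=4 (pos 3, char 'a'): match length 0
  offset=5 (pos 2, char 'b'): match length 1
  offset=6 (pos 1, char 'b'): match length 2
  offset=7 (pos 0, char 'f'): match length 0
Longest match has length 2 at offset 6.
next_char = character at position 7 + 2 = 9 -> 'b'

Best match: offset=6, length=2 (matching 'bb' starting at position 1)
LZ77 triple: (6, 2, 'b')


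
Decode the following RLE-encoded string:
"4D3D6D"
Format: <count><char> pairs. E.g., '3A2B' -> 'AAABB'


Expanding each <count><char> pair:
  4D -> 'DDDD'
  3D -> 'DDD'
  6D -> 'DDDDDD'

Decoded = DDDDDDDDDDDDD


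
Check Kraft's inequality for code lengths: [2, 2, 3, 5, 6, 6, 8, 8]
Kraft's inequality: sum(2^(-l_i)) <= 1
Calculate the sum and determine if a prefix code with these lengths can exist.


Sum = 2^(-2) + 2^(-2) + 2^(-3) + 2^(-5) + 2^(-6) + 2^(-6) + 2^(-8) + 2^(-8)
    = 0.25 + 0.25 + 0.125 + 0.03125 + 0.015625 + 0.015625 + 0.00390625 + 0.00390625
    = 178/256 = 0.6953125
Since 0.6953125 <= 1, Kraft's inequality IS satisfied.
A prefix code with these lengths CAN exist.

Kraft sum = 0.6953125. Satisfied.


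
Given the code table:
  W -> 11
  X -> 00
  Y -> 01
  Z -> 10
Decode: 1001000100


Decoding:
10 -> Z
01 -> Y
00 -> X
01 -> Y
00 -> X


Result: ZYXYX


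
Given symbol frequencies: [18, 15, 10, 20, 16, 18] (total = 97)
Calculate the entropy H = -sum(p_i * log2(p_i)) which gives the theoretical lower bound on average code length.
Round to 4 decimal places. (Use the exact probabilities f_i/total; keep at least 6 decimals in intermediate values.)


Per-symbol terms -p_i * log2(p_i) with p_i = f_i/97:
  p = 18/97 = 0.185567: log2(p) = -2.429988, -p*log2(p) = 0.450926
  p = 15/97 = 0.154639: log2(p) = -2.693022, -p*log2(p) = 0.416447
  p = 10/97 = 0.103093: log2(p) = -3.277985, -p*log2(p) = 0.337937
  p = 20/97 = 0.206186: log2(p) = -2.277985, -p*log2(p) = 0.469688
  p = 16/97 = 0.164948: log2(p) = -2.599913, -p*log2(p) = 0.428852
  p = 18/97 = 0.185567: log2(p) = -2.429988, -p*log2(p) = 0.450926
H = 0.450926 + 0.416447 + 0.337937 + 0.469688 + 0.428852 + 0.450926 = 2.554776

H = 2.5548 bits/symbol


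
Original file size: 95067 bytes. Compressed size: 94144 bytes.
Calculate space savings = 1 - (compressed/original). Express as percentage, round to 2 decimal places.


ratio = compressed/original = 94144/95067 = 0.990291
savings = 1 - ratio = 1 - 0.990291 = 0.009709
as a percentage: 0.009709 * 100 = 0.97%

Space savings = 1 - 94144/95067 = 0.97%


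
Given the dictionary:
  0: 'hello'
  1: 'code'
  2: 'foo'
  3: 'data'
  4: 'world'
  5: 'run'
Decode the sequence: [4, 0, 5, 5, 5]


Look up each index in the dictionary:
  4 -> 'world'
  0 -> 'hello'
  5 -> 'run'
  5 -> 'run'
  5 -> 'run'

Decoded: "world hello run run run"


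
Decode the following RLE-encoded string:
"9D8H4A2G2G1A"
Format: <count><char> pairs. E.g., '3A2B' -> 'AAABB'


Expanding each <count><char> pair:
  9D -> 'DDDDDDDDD'
  8H -> 'HHHHHHHH'
  4A -> 'AAAA'
  2G -> 'GG'
  2G -> 'GG'
  1A -> 'A'

Decoded = DDDDDDDDDHHHHHHHHAAAAGGGGA


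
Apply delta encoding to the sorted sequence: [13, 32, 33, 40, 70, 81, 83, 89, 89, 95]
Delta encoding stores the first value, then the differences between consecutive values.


First value: 13
Deltas:
  32 - 13 = 19
  33 - 32 = 1
  40 - 33 = 7
  70 - 40 = 30
  81 - 70 = 11
  83 - 81 = 2
  89 - 83 = 6
  89 - 89 = 0
  95 - 89 = 6


Delta encoded: [13, 19, 1, 7, 30, 11, 2, 6, 0, 6]


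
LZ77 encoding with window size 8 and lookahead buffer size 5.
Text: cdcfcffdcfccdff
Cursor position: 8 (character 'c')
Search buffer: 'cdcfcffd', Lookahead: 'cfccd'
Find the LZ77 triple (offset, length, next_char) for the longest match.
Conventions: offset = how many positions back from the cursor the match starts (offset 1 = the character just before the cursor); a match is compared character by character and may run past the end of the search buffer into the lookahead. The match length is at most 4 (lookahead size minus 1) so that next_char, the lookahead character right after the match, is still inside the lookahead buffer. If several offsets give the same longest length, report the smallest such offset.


Try each offset into the search buffer:
  offset=1 (pos 7, char 'd'): match length 0
  offset=2 (pos 6, char 'f'): match length 0
  offset=3 (pos 5, char 'f'): match length 0
  offset=4 (pos 4, char 'c'): match length 2
  offset=5 (pos 3, char 'f'): match length 0
  offset=6 (pos 2, char 'c'): match length 3
  offset=7 (pos 1, char 'd'): match length 0
  offset=8 (pos 0, char 'c'): match length 1
Longest match has length 3 at offset 6.
next_char = character at position 8 + 3 = 11 -> 'c'

Best match: offset=6, length=3 (matching 'cfc' starting at position 2)
LZ77 triple: (6, 3, 'c')


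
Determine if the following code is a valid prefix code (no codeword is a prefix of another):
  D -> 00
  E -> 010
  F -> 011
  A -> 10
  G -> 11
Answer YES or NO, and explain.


Checking each pair (does one codeword prefix another?):
  D='00' vs E='010': no prefix
  D='00' vs F='011': no prefix
  D='00' vs A='10': no prefix
  D='00' vs G='11': no prefix
  E='010' vs D='00': no prefix
  E='010' vs F='011': no prefix
  E='010' vs A='10': no prefix
  E='010' vs G='11': no prefix
  F='011' vs D='00': no prefix
  F='011' vs E='010': no prefix
  F='011' vs A='10': no prefix
  F='011' vs G='11': no prefix
  A='10' vs D='00': no prefix
  A='10' vs E='010': no prefix
  A='10' vs F='011': no prefix
  A='10' vs G='11': no prefix
  G='11' vs D='00': no prefix
  G='11' vs E='010': no prefix
  G='11' vs F='011': no prefix
  G='11' vs A='10': no prefix
No violation found over all pairs.

YES -- this is a valid prefix code. No codeword is a prefix of any other codeword.


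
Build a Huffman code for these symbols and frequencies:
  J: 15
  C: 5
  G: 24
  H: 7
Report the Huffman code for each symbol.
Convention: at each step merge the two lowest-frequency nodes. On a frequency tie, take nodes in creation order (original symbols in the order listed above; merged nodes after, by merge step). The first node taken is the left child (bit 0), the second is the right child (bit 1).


Huffman tree construction:
Step 1: Merge C(5) + H(7) = 12
Step 2: Merge (C+H)(12) + J(15) = 27
Step 3: Merge G(24) + ((C+H)+J)(27) = 51
Read each symbol's code off the tree from the root (left child = 0, right child = 1).

Codes:
  J: 11 (length 2)
  C: 100 (length 3)
  G: 0 (length 1)
  H: 101 (length 3)
Average code length: 90/51 = 1.7647 bits/symbol


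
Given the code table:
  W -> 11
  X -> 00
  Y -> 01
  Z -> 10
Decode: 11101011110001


Decoding:
11 -> W
10 -> Z
10 -> Z
11 -> W
11 -> W
00 -> X
01 -> Y


Result: WZZWWXY


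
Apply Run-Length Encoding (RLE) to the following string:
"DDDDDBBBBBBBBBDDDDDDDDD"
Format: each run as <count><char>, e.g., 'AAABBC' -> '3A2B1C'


Scanning runs left to right:
  i=0: run of 'D' x 5 -> '5D'
  i=5: run of 'B' x 9 -> '9B'
  i=14: run of 'D' x 9 -> '9D'

RLE = 5D9B9D


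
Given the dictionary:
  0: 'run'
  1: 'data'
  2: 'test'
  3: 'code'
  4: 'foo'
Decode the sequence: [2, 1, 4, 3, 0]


Look up each index in the dictionary:
  2 -> 'test'
  1 -> 'data'
  4 -> 'foo'
  3 -> 'code'
  0 -> 'run'

Decoded: "test data foo code run"


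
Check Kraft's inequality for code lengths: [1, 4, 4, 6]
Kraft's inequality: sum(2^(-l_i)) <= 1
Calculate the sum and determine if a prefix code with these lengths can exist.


Sum = 2^(-1) + 2^(-4) + 2^(-4) + 2^(-6)
    = 0.5 + 0.0625 + 0.0625 + 0.015625
    = 41/64 = 0.640625
Since 0.640625 <= 1, Kraft's inequality IS satisfied.
A prefix code with these lengths CAN exist.

Kraft sum = 0.640625. Satisfied.


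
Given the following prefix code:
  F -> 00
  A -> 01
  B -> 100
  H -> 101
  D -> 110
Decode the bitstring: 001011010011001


Decoding step by step:
Bits 00 -> F
Bits 101 -> H
Bits 101 -> H
Bits 00 -> F
Bits 110 -> D
Bits 01 -> A


Decoded message: FHHFDA


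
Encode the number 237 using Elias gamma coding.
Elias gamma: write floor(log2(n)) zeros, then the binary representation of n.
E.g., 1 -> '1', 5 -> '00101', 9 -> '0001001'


num_bits = floor(log2(237)) + 1 = 8
leading_zeros = num_bits - 1 = 7
binary(237) = 11101101

Elias gamma(237) = '0000000' + '11101101' = 000000011101101 (15 bits)


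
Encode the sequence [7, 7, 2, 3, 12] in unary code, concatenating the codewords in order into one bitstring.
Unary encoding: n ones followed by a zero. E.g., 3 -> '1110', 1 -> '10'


Encode each number as n ones followed by a terminating 0:
  7 -> 11111110 (8 bits)
  7 -> 11111110 (8 bits)
  2 -> 110 (3 bits)
  3 -> 1110 (4 bits)
  12 -> 1111111111110 (13 bits)
Total length = 8 + 8 + 3 + 4 + 13 = 36 bits.

Unary([7, 7, 2, 3, 12]) = 111111101111111011011101111111111110 (36 bits)


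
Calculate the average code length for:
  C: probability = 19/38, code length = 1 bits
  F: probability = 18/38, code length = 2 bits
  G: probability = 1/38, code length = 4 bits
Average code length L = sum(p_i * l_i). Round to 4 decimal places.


Weighted contributions p_i * l_i:
  C: (19/38) * 1 = 19/38
  F: (18/38) * 2 = 36/38
  G: (1/38) * 4 = 4/38
Sum = (19 + 36 + 4)/38 = 59/38

L = 59/38 = 1.5526 bits/symbol


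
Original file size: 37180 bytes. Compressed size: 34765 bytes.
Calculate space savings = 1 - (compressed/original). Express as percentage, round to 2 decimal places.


ratio = compressed/original = 34765/37180 = 0.935046
savings = 1 - ratio = 1 - 0.935046 = 0.064954
as a percentage: 0.064954 * 100 = 6.5%

Space savings = 1 - 34765/37180 = 6.5%


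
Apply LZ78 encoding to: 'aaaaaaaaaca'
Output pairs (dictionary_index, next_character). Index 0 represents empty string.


LZ78 encoding steps:
Dictionary: {0: ''}
Step 1: w='' (idx 0), next='a' -> output (0, 'a'), add 'a' as idx 1
Step 2: w='a' (idx 1), next='a' -> output (1, 'a'), add 'aa' as idx 2
Step 3: w='aa' (idx 2), next='a' -> output (2, 'a'), add 'aaa' as idx 3
Step 4: w='aaa' (idx 3), next='c' -> output (3, 'c'), add 'aaac' as idx 4
Step 5: w='a' (idx 1), end of input -> output (1, '')


Encoded: [(0, 'a'), (1, 'a'), (2, 'a'), (3, 'c'), (1, '')]


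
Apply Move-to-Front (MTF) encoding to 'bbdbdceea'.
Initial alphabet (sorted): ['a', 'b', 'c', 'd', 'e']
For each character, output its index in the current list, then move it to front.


MTF encoding:
'b': index 1 in ['a', 'b', 'c', 'd', 'e'] -> ['b', 'a', 'c', 'd', 'e']
'b': index 0 in ['b', 'a', 'c', 'd', 'e'] -> ['b', 'a', 'c', 'd', 'e']
'd': index 3 in ['b', 'a', 'c', 'd', 'e'] -> ['d', 'b', 'a', 'c', 'e']
'b': index 1 in ['d', 'b', 'a', 'c', 'e'] -> ['b', 'd', 'a', 'c', 'e']
'd': index 1 in ['b', 'd', 'a', 'c', 'e'] -> ['d', 'b', 'a', 'c', 'e']
'c': index 3 in ['d', 'b', 'a', 'c', 'e'] -> ['c', 'd', 'b', 'a', 'e']
'e': index 4 in ['c', 'd', 'b', 'a', 'e'] -> ['e', 'c', 'd', 'b', 'a']
'e': index 0 in ['e', 'c', 'd', 'b', 'a'] -> ['e', 'c', 'd', 'b', 'a']
'a': index 4 in ['e', 'c', 'd', 'b', 'a'] -> ['a', 'e', 'c', 'd', 'b']


Output: [1, 0, 3, 1, 1, 3, 4, 0, 4]


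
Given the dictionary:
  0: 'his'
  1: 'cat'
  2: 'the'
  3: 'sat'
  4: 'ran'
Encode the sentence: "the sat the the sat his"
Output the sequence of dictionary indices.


Look up each word in the dictionary:
  'the' -> 2
  'sat' -> 3
  'the' -> 2
  'the' -> 2
  'sat' -> 3
  'his' -> 0

Encoded: [2, 3, 2, 2, 3, 0]


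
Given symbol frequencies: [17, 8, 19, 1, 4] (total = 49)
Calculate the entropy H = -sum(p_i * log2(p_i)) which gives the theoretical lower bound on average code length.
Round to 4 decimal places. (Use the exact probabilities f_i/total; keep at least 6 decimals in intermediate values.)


Per-symbol terms -p_i * log2(p_i) with p_i = f_i/49:
  p = 17/49 = 0.346939: log2(p) = -1.527247, -p*log2(p) = 0.529861
  p = 8/49 = 0.163265: log2(p) = -2.614710, -p*log2(p) = 0.426891
  p = 19/49 = 0.387755: log2(p) = -1.366782, -p*log2(p) = 0.529977
  p = 1/49 = 0.020408: log2(p) = -5.614710, -p*log2(p) = 0.114586
  p = 4/49 = 0.081633: log2(p) = -3.614710, -p*log2(p) = 0.295078
H = 0.529861 + 0.426891 + 0.529977 + 0.114586 + 0.295078 = 1.896393

H = 1.8964 bits/symbol


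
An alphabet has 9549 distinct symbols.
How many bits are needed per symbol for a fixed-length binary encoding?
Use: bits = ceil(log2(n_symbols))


log2(9549) = 13.2211
Bracket: 2^13 = 8192 < 9549 <= 2^14 = 16384
So ceil(log2(9549)) = 14

bits = ceil(log2(9549)) = ceil(13.2211) = 14 bits


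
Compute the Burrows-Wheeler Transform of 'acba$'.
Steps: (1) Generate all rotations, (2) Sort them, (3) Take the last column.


Rotations (sorted):
  0: $acba -> last char: a
  1: a$acb -> last char: b
  2: acba$ -> last char: $
  3: ba$ac -> last char: c
  4: cba$a -> last char: a


BWT = ab$ca


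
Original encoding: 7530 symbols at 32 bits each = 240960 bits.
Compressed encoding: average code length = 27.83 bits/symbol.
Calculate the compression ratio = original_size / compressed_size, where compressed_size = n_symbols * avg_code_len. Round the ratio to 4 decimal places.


original_size = n_symbols * orig_bits = 7530 * 32 = 240960 bits
compressed_size = n_symbols * avg_code_len = 7530 * 27.83 = 209559.9 bits
ratio = original_size / compressed_size = 240960 / 209559.9 = 1.1498

Compression ratio = 1.1498


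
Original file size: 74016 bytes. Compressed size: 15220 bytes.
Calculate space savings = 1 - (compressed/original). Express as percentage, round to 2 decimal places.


ratio = compressed/original = 15220/74016 = 0.205631
savings = 1 - ratio = 1 - 0.205631 = 0.794369
as a percentage: 0.794369 * 100 = 79.44%

Space savings = 1 - 15220/74016 = 79.44%


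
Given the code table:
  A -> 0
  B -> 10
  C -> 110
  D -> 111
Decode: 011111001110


Decoding:
0 -> A
111 -> D
110 -> C
0 -> A
111 -> D
0 -> A


Result: ADCADA


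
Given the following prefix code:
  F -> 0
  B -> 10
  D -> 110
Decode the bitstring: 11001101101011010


Decoding step by step:
Bits 110 -> D
Bits 0 -> F
Bits 110 -> D
Bits 110 -> D
Bits 10 -> B
Bits 110 -> D
Bits 10 -> B


Decoded message: DFDDBDB


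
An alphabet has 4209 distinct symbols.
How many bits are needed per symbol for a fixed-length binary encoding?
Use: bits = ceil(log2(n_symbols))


log2(4209) = 12.0393
Bracket: 2^12 = 4096 < 4209 <= 2^13 = 8192
So ceil(log2(4209)) = 13

bits = ceil(log2(4209)) = ceil(12.0393) = 13 bits


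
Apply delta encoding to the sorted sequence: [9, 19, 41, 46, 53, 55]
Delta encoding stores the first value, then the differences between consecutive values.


First value: 9
Deltas:
  19 - 9 = 10
  41 - 19 = 22
  46 - 41 = 5
  53 - 46 = 7
  55 - 53 = 2


Delta encoded: [9, 10, 22, 5, 7, 2]


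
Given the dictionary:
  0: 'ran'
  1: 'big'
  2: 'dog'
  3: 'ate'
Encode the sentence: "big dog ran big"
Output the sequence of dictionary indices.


Look up each word in the dictionary:
  'big' -> 1
  'dog' -> 2
  'ran' -> 0
  'big' -> 1

Encoded: [1, 2, 0, 1]


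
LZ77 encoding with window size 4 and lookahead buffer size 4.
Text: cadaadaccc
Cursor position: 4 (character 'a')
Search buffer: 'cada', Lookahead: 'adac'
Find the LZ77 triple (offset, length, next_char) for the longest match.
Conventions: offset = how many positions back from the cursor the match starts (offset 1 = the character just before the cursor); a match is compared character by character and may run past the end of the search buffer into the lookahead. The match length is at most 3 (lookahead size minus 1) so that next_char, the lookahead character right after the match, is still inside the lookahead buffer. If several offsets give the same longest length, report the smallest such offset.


Try each offset into the search buffer:
  offset=1 (pos 3, char 'a'): match length 1
  offset=2 (pos 2, char 'd'): match length 0
  offset=3 (pos 1, char 'a'): match length 3
  offset=4 (pos 0, char 'c'): match length 0
Longest match has length 3 at offset 3.
next_char = character at position 4 + 3 = 7 -> 'c'

Best match: offset=3, length=3 (matching 'ada' starting at position 1)
LZ77 triple: (3, 3, 'c')


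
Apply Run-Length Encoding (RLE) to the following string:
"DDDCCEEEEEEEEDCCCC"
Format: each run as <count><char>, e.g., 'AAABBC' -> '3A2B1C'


Scanning runs left to right:
  i=0: run of 'D' x 3 -> '3D'
  i=3: run of 'C' x 2 -> '2C'
  i=5: run of 'E' x 8 -> '8E'
  i=13: run of 'D' x 1 -> '1D'
  i=14: run of 'C' x 4 -> '4C'

RLE = 3D2C8E1D4C


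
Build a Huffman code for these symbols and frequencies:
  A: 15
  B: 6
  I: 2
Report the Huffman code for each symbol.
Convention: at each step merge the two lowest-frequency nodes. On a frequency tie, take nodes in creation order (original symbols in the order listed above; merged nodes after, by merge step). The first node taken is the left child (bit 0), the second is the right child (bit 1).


Huffman tree construction:
Step 1: Merge I(2) + B(6) = 8
Step 2: Merge (I+B)(8) + A(15) = 23
Read each symbol's code off the tree from the root (left child = 0, right child = 1).

Codes:
  A: 1 (length 1)
  B: 01 (length 2)
  I: 00 (length 2)
Average code length: 31/23 = 1.3478 bits/symbol


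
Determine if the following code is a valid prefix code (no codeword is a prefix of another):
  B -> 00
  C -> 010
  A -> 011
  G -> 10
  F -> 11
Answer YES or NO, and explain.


Checking each pair (does one codeword prefix another?):
  B='00' vs C='010': no prefix
  B='00' vs A='011': no prefix
  B='00' vs G='10': no prefix
  B='00' vs F='11': no prefix
  C='010' vs B='00': no prefix
  C='010' vs A='011': no prefix
  C='010' vs G='10': no prefix
  C='010' vs F='11': no prefix
  A='011' vs B='00': no prefix
  A='011' vs C='010': no prefix
  A='011' vs G='10': no prefix
  A='011' vs F='11': no prefix
  G='10' vs B='00': no prefix
  G='10' vs C='010': no prefix
  G='10' vs A='011': no prefix
  G='10' vs F='11': no prefix
  F='11' vs B='00': no prefix
  F='11' vs C='010': no prefix
  F='11' vs A='011': no prefix
  F='11' vs G='10': no prefix
No violation found over all pairs.

YES -- this is a valid prefix code. No codeword is a prefix of any other codeword.


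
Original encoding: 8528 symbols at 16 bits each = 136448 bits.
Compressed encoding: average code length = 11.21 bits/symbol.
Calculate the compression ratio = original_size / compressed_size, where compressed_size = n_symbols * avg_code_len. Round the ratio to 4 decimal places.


original_size = n_symbols * orig_bits = 8528 * 16 = 136448 bits
compressed_size = n_symbols * avg_code_len = 8528 * 11.21 = 95598.88 bits
ratio = original_size / compressed_size = 136448 / 95598.88 = 1.4273

Compression ratio = 1.4273


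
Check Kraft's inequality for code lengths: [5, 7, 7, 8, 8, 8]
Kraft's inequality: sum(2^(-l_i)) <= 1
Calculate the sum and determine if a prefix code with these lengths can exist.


Sum = 2^(-5) + 2^(-7) + 2^(-7) + 2^(-8) + 2^(-8) + 2^(-8)
    = 0.03125 + 0.0078125 + 0.0078125 + 0.00390625 + 0.00390625 + 0.00390625
    = 15/256 = 0.05859375
Since 0.05859375 <= 1, Kraft's inequality IS satisfied.
A prefix code with these lengths CAN exist.

Kraft sum = 0.05859375. Satisfied.


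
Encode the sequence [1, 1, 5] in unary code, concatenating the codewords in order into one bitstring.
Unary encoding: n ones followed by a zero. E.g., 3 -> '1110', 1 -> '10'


Encode each number as n ones followed by a terminating 0:
  1 -> 10 (2 bits)
  1 -> 10 (2 bits)
  5 -> 111110 (6 bits)
Total length = 2 + 2 + 6 = 10 bits.

Unary([1, 1, 5]) = 1010111110 (10 bits)


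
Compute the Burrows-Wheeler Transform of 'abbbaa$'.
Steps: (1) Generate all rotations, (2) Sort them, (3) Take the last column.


Rotations (sorted):
  0: $abbbaa -> last char: a
  1: a$abbba -> last char: a
  2: aa$abbb -> last char: b
  3: abbbaa$ -> last char: $
  4: baa$abb -> last char: b
  5: bbaa$ab -> last char: b
  6: bbbaa$a -> last char: a


BWT = aab$bba


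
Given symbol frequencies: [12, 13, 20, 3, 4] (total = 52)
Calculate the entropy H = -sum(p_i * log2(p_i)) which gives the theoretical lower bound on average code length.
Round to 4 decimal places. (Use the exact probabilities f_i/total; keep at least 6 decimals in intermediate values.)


Per-symbol terms -p_i * log2(p_i) with p_i = f_i/52:
  p = 12/52 = 0.230769: log2(p) = -2.115477, -p*log2(p) = 0.488187
  p = 13/52 = 0.250000: log2(p) = -2.000000, -p*log2(p) = 0.500000
  p = 20/52 = 0.384615: log2(p) = -1.378512, -p*log2(p) = 0.530197
  p = 3/52 = 0.057692: log2(p) = -4.115477, -p*log2(p) = 0.237431
  p = 4/52 = 0.076923: log2(p) = -3.700440, -p*log2(p) = 0.284649
H = 0.488187 + 0.500000 + 0.530197 + 0.237431 + 0.284649 = 2.040464

H = 2.0405 bits/symbol


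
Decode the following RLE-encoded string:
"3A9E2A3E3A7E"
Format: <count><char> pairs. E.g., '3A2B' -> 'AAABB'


Expanding each <count><char> pair:
  3A -> 'AAA'
  9E -> 'EEEEEEEEE'
  2A -> 'AA'
  3E -> 'EEE'
  3A -> 'AAA'
  7E -> 'EEEEEEE'

Decoded = AAAEEEEEEEEEAAEEEAAAEEEEEEE


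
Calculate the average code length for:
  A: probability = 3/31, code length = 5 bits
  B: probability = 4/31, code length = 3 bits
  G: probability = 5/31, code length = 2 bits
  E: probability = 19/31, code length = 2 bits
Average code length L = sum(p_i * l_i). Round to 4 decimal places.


Weighted contributions p_i * l_i:
  A: (3/31) * 5 = 15/31
  B: (4/31) * 3 = 12/31
  G: (5/31) * 2 = 10/31
  E: (19/31) * 2 = 38/31
Sum = (15 + 12 + 10 + 38)/31 = 75/31

L = 75/31 = 2.4194 bits/symbol


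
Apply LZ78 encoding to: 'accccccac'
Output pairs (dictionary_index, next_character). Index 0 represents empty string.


LZ78 encoding steps:
Dictionary: {0: ''}
Step 1: w='' (idx 0), next='a' -> output (0, 'a'), add 'a' as idx 1
Step 2: w='' (idx 0), next='c' -> output (0, 'c'), add 'c' as idx 2
Step 3: w='c' (idx 2), next='c' -> output (2, 'c'), add 'cc' as idx 3
Step 4: w='cc' (idx 3), next='c' -> output (3, 'c'), add 'ccc' as idx 4
Step 5: w='a' (idx 1), next='c' -> output (1, 'c'), add 'ac' as idx 5


Encoded: [(0, 'a'), (0, 'c'), (2, 'c'), (3, 'c'), (1, 'c')]


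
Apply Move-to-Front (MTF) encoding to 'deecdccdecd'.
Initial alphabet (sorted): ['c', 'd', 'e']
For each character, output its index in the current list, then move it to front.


MTF encoding:
'd': index 1 in ['c', 'd', 'e'] -> ['d', 'c', 'e']
'e': index 2 in ['d', 'c', 'e'] -> ['e', 'd', 'c']
'e': index 0 in ['e', 'd', 'c'] -> ['e', 'd', 'c']
'c': index 2 in ['e', 'd', 'c'] -> ['c', 'e', 'd']
'd': index 2 in ['c', 'e', 'd'] -> ['d', 'c', 'e']
'c': index 1 in ['d', 'c', 'e'] -> ['c', 'd', 'e']
'c': index 0 in ['c', 'd', 'e'] -> ['c', 'd', 'e']
'd': index 1 in ['c', 'd', 'e'] -> ['d', 'c', 'e']
'e': index 2 in ['d', 'c', 'e'] -> ['e', 'd', 'c']
'c': index 2 in ['e', 'd', 'c'] -> ['c', 'e', 'd']
'd': index 2 in ['c', 'e', 'd'] -> ['d', 'c', 'e']


Output: [1, 2, 0, 2, 2, 1, 0, 1, 2, 2, 2]


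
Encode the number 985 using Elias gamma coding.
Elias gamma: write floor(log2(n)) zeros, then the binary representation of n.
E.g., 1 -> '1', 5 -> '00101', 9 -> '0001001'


num_bits = floor(log2(985)) + 1 = 10
leading_zeros = num_bits - 1 = 9
binary(985) = 1111011001

Elias gamma(985) = '000000000' + '1111011001' = 0000000001111011001 (19 bits)


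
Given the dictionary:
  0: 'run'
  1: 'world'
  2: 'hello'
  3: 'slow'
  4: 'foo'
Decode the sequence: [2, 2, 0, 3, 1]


Look up each index in the dictionary:
  2 -> 'hello'
  2 -> 'hello'
  0 -> 'run'
  3 -> 'slow'
  1 -> 'world'

Decoded: "hello hello run slow world"


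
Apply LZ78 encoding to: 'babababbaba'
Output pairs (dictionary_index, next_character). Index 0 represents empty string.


LZ78 encoding steps:
Dictionary: {0: ''}
Step 1: w='' (idx 0), next='b' -> output (0, 'b'), add 'b' as idx 1
Step 2: w='' (idx 0), next='a' -> output (0, 'a'), add 'a' as idx 2
Step 3: w='b' (idx 1), next='a' -> output (1, 'a'), add 'ba' as idx 3
Step 4: w='ba' (idx 3), next='b' -> output (3, 'b'), add 'bab' as idx 4
Step 5: w='bab' (idx 4), next='a' -> output (4, 'a'), add 'baba' as idx 5


Encoded: [(0, 'b'), (0, 'a'), (1, 'a'), (3, 'b'), (4, 'a')]


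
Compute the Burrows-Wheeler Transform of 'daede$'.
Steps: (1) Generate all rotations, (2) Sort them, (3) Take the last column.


Rotations (sorted):
  0: $daede -> last char: e
  1: aede$d -> last char: d
  2: daede$ -> last char: $
  3: de$dae -> last char: e
  4: e$daed -> last char: d
  5: ede$da -> last char: a


BWT = ed$eda


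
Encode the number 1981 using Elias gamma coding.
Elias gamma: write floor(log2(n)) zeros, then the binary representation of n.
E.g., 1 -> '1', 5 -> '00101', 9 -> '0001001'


num_bits = floor(log2(1981)) + 1 = 11
leading_zeros = num_bits - 1 = 10
binary(1981) = 11110111101

Elias gamma(1981) = '0000000000' + '11110111101' = 000000000011110111101 (21 bits)


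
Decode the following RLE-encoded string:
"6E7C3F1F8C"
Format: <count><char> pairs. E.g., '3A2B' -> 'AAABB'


Expanding each <count><char> pair:
  6E -> 'EEEEEE'
  7C -> 'CCCCCCC'
  3F -> 'FFF'
  1F -> 'F'
  8C -> 'CCCCCCCC'

Decoded = EEEEEECCCCCCCFFFFCCCCCCCC


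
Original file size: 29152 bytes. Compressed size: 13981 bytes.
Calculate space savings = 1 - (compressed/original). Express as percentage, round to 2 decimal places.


ratio = compressed/original = 13981/29152 = 0.47959
savings = 1 - ratio = 1 - 0.47959 = 0.52041
as a percentage: 0.52041 * 100 = 52.04%

Space savings = 1 - 13981/29152 = 52.04%


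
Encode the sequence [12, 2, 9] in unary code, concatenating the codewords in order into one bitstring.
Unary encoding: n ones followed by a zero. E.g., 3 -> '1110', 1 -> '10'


Encode each number as n ones followed by a terminating 0:
  12 -> 1111111111110 (13 bits)
  2 -> 110 (3 bits)
  9 -> 1111111110 (10 bits)
Total length = 13 + 3 + 10 = 26 bits.

Unary([12, 2, 9]) = 11111111111101101111111110 (26 bits)


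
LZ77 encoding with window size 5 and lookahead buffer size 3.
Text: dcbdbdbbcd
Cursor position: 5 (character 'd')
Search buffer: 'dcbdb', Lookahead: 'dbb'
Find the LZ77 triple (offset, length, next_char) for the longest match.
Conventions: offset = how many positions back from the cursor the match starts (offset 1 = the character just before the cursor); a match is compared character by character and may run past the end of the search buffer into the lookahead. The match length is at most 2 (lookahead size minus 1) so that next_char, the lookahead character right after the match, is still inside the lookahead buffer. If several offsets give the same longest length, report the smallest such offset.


Try each offset into the search buffer:
  offset=1 (pos 4, char 'b'): match length 0
  offset=2 (pos 3, char 'd'): match length 2
  offset=3 (pos 2, char 'b'): match length 0
  offset=4 (pos 1, char 'c'): match length 0
  offset=5 (pos 0, char 'd'): match length 1
Longest match has length 2 at offset 2.
next_char = character at position 5 + 2 = 7 -> 'b'

Best match: offset=2, length=2 (matching 'db' starting at position 3)
LZ77 triple: (2, 2, 'b')


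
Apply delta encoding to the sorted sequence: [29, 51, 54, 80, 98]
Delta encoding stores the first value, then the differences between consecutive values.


First value: 29
Deltas:
  51 - 29 = 22
  54 - 51 = 3
  80 - 54 = 26
  98 - 80 = 18


Delta encoded: [29, 22, 3, 26, 18]


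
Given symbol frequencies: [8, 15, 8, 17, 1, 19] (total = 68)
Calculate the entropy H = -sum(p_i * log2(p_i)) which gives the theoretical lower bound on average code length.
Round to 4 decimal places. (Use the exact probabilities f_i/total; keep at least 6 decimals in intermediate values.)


Per-symbol terms -p_i * log2(p_i) with p_i = f_i/68:
  p = 8/68 = 0.117647: log2(p) = -3.087463, -p*log2(p) = 0.363231
  p = 15/68 = 0.220588: log2(p) = -2.180572, -p*log2(p) = 0.481009
  p = 8/68 = 0.117647: log2(p) = -3.087463, -p*log2(p) = 0.363231
  p = 17/68 = 0.250000: log2(p) = -2.000000, -p*log2(p) = 0.500000
  p = 1/68 = 0.014706: log2(p) = -6.087463, -p*log2(p) = 0.089522
  p = 19/68 = 0.279412: log2(p) = -1.839535, -p*log2(p) = 0.513988
H = 0.363231 + 0.481009 + 0.363231 + 0.500000 + 0.089522 + 0.513988 = 2.310981

H = 2.311 bits/symbol


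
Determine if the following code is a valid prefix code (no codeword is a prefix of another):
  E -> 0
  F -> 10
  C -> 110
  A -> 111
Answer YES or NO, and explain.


Checking each pair (does one codeword prefix another?):
  E='0' vs F='10': no prefix
  E='0' vs C='110': no prefix
  E='0' vs A='111': no prefix
  F='10' vs E='0': no prefix
  F='10' vs C='110': no prefix
  F='10' vs A='111': no prefix
  C='110' vs E='0': no prefix
  C='110' vs F='10': no prefix
  C='110' vs A='111': no prefix
  A='111' vs E='0': no prefix
  A='111' vs F='10': no prefix
  A='111' vs C='110': no prefix
No violation found over all pairs.

YES -- this is a valid prefix code. No codeword is a prefix of any other codeword.


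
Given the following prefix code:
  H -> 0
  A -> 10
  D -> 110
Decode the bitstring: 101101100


Decoding step by step:
Bits 10 -> A
Bits 110 -> D
Bits 110 -> D
Bits 0 -> H


Decoded message: ADDH


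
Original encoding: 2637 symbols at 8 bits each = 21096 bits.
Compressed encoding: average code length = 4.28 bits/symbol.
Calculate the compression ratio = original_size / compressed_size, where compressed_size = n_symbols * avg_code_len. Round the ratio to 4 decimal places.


original_size = n_symbols * orig_bits = 2637 * 8 = 21096 bits
compressed_size = n_symbols * avg_code_len = 2637 * 4.28 = 11286.36 bits
ratio = original_size / compressed_size = 21096 / 11286.36 = 1.8692

Compression ratio = 1.8692


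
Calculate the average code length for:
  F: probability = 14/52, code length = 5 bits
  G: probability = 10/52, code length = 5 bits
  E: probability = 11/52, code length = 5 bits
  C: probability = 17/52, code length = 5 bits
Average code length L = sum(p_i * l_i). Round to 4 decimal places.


Weighted contributions p_i * l_i:
  F: (14/52) * 5 = 70/52
  G: (10/52) * 5 = 50/52
  E: (11/52) * 5 = 55/52
  C: (17/52) * 5 = 85/52
Sum = (70 + 50 + 55 + 85)/52 = 260/52

L = 260/52 = 5.0000 bits/symbol


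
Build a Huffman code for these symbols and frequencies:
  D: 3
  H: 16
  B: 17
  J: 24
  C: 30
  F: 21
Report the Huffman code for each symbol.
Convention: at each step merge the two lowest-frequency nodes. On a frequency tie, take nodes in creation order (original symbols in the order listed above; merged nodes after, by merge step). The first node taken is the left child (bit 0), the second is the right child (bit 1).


Huffman tree construction:
Step 1: Merge D(3) + H(16) = 19
Step 2: Merge B(17) + (D+H)(19) = 36
Step 3: Merge F(21) + J(24) = 45
Step 4: Merge C(30) + (B+(D+H))(36) = 66
Step 5: Merge (F+J)(45) + (C+(B+(D+H)))(66) = 111
Read each symbol's code off the tree from the root (left child = 0, right child = 1).

Codes:
  D: 1110 (length 4)
  H: 1111 (length 4)
  B: 110 (length 3)
  J: 01 (length 2)
  C: 10 (length 2)
  F: 00 (length 2)
Average code length: 277/111 = 2.4955 bits/symbol


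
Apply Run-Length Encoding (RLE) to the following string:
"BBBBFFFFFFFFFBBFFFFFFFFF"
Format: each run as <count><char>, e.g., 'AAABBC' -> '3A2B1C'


Scanning runs left to right:
  i=0: run of 'B' x 4 -> '4B'
  i=4: run of 'F' x 9 -> '9F'
  i=13: run of 'B' x 2 -> '2B'
  i=15: run of 'F' x 9 -> '9F'

RLE = 4B9F2B9F


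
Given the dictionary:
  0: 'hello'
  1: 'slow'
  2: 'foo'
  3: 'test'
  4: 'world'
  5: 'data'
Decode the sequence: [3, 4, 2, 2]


Look up each index in the dictionary:
  3 -> 'test'
  4 -> 'world'
  2 -> 'foo'
  2 -> 'foo'

Decoded: "test world foo foo"


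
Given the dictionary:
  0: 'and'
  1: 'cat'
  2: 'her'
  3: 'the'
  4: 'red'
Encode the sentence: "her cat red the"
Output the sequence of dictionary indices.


Look up each word in the dictionary:
  'her' -> 2
  'cat' -> 1
  'red' -> 4
  'the' -> 3

Encoded: [2, 1, 4, 3]


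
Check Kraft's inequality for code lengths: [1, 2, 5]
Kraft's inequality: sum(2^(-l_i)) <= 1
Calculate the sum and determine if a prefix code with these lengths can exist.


Sum = 2^(-1) + 2^(-2) + 2^(-5)
    = 0.5 + 0.25 + 0.03125
    = 25/32 = 0.78125
Since 0.78125 <= 1, Kraft's inequality IS satisfied.
A prefix code with these lengths CAN exist.

Kraft sum = 0.78125. Satisfied.


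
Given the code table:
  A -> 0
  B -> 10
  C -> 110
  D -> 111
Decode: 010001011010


Decoding:
0 -> A
10 -> B
0 -> A
0 -> A
10 -> B
110 -> C
10 -> B


Result: ABAABCB


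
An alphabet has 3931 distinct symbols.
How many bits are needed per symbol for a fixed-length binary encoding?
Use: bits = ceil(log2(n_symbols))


log2(3931) = 11.9407
Bracket: 2^11 = 2048 < 3931 <= 2^12 = 4096
So ceil(log2(3931)) = 12

bits = ceil(log2(3931)) = ceil(11.9407) = 12 bits


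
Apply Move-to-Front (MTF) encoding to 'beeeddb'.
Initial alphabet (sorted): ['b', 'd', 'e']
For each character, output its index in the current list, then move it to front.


MTF encoding:
'b': index 0 in ['b', 'd', 'e'] -> ['b', 'd', 'e']
'e': index 2 in ['b', 'd', 'e'] -> ['e', 'b', 'd']
'e': index 0 in ['e', 'b', 'd'] -> ['e', 'b', 'd']
'e': index 0 in ['e', 'b', 'd'] -> ['e', 'b', 'd']
'd': index 2 in ['e', 'b', 'd'] -> ['d', 'e', 'b']
'd': index 0 in ['d', 'e', 'b'] -> ['d', 'e', 'b']
'b': index 2 in ['d', 'e', 'b'] -> ['b', 'd', 'e']


Output: [0, 2, 0, 0, 2, 0, 2]
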